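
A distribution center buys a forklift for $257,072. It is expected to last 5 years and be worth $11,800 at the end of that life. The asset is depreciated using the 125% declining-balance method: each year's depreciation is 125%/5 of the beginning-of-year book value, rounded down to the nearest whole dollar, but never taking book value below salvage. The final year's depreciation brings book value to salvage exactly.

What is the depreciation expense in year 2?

$48,201

Depreciable base = $257,072 − $11,800 = $245,272.
Year 1: ⌊$257,072 × 125%/5⌋ = $64,268. Book value $192,804.
Year 2: ⌊$192,804 × 125%/5⌋ = $48,201. Book value $144,603.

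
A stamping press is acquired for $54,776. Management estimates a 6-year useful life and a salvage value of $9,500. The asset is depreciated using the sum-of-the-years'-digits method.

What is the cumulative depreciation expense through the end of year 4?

$38,808

Depreciable base = $54,776 − $9,500 = $45,276.
Sum of the years' digits = 6+5+4+3+2+1 = 21.
Year 1: $45,276 × 6/21 = $12,936. Book value $41,840.
Year 2: $45,276 × 5/21 = $10,780. Book value $31,060.
Year 3: $45,276 × 4/21 = $8,624. Book value $22,436.
Year 4: $45,276 × 3/21 = $6,468. Book value $15,968.
Accumulated through year 4 = $54,776 − $15,968 = $38,808.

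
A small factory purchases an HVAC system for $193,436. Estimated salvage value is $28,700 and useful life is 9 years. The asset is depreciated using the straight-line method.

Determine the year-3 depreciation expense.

Depreciable base = $193,436 − $28,700 = $164,736.
Annual expense = $164,736 / 9 = $18,304.

$18,304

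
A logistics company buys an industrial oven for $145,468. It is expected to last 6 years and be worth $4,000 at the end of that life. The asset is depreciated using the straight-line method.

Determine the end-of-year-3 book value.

Depreciable base = $145,468 − $4,000 = $141,468.
Annual expense = $141,468 / 6 = $23,578.
End of year 1: book value $121,890.
End of year 2: book value $98,312.
End of year 3: book value $74,734.

$74,734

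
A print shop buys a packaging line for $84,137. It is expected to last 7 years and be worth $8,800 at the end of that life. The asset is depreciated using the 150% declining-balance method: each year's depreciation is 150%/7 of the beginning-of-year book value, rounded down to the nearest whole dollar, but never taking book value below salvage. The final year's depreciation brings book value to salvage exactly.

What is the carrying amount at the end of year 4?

Depreciable base = $84,137 − $8,800 = $75,337.
Year 1: ⌊$84,137 × 150%/7⌋ = $18,029. Book value $66,108.
Year 2: ⌊$66,108 × 150%/7⌋ = $14,166. Book value $51,942.
Year 3: ⌊$51,942 × 150%/7⌋ = $11,130. Book value $40,812.
Year 4: ⌊$40,812 × 150%/7⌋ = $8,745. Book value $32,067.

$32,067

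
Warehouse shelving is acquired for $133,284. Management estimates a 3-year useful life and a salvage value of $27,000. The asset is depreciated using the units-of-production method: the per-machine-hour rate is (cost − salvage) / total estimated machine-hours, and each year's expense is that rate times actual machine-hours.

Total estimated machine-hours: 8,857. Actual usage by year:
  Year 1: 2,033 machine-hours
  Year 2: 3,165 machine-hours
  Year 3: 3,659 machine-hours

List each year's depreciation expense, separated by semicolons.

Depreciable base = $133,284 − $27,000 = $106,284.
Rate = $106,284 / 8,857 machine-hours = $12 per machine-hour.
Year 1: 2,033 × $12 = $24,396. Book value $108,888.
Year 2: 3,165 × $12 = $37,980. Book value $70,908.
Year 3: 3,659 × $12 = $43,908. Book value $27,000.

$24,396; $37,980; $43,908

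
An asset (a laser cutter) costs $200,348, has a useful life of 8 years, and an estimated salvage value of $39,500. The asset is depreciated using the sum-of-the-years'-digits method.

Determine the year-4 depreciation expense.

Depreciable base = $200,348 − $39,500 = $160,848.
Sum of the years' digits = 8+7+6+5+4+3+2+1 = 36.
Year 1: $160,848 × 8/36 = $35,744. Book value $164,604.
Year 2: $160,848 × 7/36 = $31,276. Book value $133,328.
Year 3: $160,848 × 6/36 = $26,808. Book value $106,520.
Year 4: $160,848 × 5/36 = $22,340. Book value $84,180.

$22,340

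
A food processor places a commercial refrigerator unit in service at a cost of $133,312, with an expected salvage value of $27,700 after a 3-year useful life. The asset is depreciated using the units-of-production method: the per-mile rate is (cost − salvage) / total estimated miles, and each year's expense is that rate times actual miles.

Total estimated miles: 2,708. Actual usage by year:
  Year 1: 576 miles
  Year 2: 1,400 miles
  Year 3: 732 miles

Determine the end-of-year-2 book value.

$56,248

Depreciable base = $133,312 − $27,700 = $105,612.
Rate = $105,612 / 2,708 miles = $39 per mile.
Year 1: 576 × $39 = $22,464. Book value $110,848.
Year 2: 1,400 × $39 = $54,600. Book value $56,248.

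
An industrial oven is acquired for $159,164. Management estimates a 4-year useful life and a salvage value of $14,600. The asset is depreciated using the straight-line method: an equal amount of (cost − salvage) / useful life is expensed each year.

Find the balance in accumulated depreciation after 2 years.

Depreciable base = $159,164 − $14,600 = $144,564.
Annual expense = $144,564 / 4 = $36,141.
End of year 1: book value $123,023.
End of year 2: book value $86,882.
Accumulated through year 2 = $159,164 − $86,882 = $72,282.

$72,282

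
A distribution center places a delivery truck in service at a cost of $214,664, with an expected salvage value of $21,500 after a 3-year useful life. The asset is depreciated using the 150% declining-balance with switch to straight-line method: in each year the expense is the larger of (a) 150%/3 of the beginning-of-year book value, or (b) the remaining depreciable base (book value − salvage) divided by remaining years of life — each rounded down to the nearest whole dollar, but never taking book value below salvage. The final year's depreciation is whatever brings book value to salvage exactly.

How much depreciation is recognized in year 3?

$32,166

Depreciable base = $214,664 − $21,500 = $193,164.
Year 1: DB = ⌊$214,664 × 150%/3⌋ = $107,332; SL = ⌊$193,164/3⌋ = $64,388 → take DB $107,332. Book value $107,332.
Year 2: DB = ⌊$107,332 × 150%/3⌋ = $53,666; SL = ⌊$85,832/2⌋ = $42,916 → take DB $53,666. Book value $53,666.
Year 3 (final): $53,666 − $21,500 = $32,166. Book value $21,500.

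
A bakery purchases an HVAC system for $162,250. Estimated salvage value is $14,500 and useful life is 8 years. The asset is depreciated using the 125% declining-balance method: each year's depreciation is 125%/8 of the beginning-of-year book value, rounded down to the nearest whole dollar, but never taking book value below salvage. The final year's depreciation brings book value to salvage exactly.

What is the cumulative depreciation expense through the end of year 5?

Depreciable base = $162,250 − $14,500 = $147,750.
Year 1: ⌊$162,250 × 125%/8⌋ = $25,351. Book value $136,899.
Year 2: ⌊$136,899 × 125%/8⌋ = $21,390. Book value $115,509.
Year 3: ⌊$115,509 × 125%/8⌋ = $18,048. Book value $97,461.
Year 4: ⌊$97,461 × 125%/8⌋ = $15,228. Book value $82,233.
Year 5: ⌊$82,233 × 125%/8⌋ = $12,848. Book value $69,385.
Accumulated through year 5 = $162,250 − $69,385 = $92,865.

$92,865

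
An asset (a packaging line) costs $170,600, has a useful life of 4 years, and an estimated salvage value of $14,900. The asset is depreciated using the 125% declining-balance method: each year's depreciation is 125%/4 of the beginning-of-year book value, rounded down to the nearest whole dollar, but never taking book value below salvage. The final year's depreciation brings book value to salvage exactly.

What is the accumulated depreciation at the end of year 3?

$115,162

Depreciable base = $170,600 − $14,900 = $155,700.
Year 1: ⌊$170,600 × 125%/4⌋ = $53,312. Book value $117,288.
Year 2: ⌊$117,288 × 125%/4⌋ = $36,652. Book value $80,636.
Year 3: ⌊$80,636 × 125%/4⌋ = $25,198. Book value $55,438.
Accumulated through year 3 = $170,600 − $55,438 = $115,162.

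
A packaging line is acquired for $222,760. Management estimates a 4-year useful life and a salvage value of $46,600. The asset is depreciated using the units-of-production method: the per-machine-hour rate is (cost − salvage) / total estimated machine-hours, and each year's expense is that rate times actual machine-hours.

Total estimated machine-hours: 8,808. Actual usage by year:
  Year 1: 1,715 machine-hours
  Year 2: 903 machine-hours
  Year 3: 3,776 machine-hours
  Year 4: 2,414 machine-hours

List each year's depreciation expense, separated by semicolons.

$34,300; $18,060; $75,520; $48,280

Depreciable base = $222,760 − $46,600 = $176,160.
Rate = $176,160 / 8,808 machine-hours = $20 per machine-hour.
Year 1: 1,715 × $20 = $34,300. Book value $188,460.
Year 2: 903 × $20 = $18,060. Book value $170,400.
Year 3: 3,776 × $20 = $75,520. Book value $94,880.
Year 4: 2,414 × $20 = $48,280. Book value $46,600.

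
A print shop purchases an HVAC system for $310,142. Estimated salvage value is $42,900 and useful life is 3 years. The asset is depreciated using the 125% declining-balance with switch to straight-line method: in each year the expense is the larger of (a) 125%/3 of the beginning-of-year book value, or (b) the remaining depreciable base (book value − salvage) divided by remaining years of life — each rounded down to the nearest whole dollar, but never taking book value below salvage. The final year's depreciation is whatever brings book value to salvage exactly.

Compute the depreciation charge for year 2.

Depreciable base = $310,142 − $42,900 = $267,242.
Year 1: DB = ⌊$310,142 × 125%/3⌋ = $129,225; SL = ⌊$267,242/3⌋ = $89,080 → take DB $129,225. Book value $180,917.
Year 2: DB = ⌊$180,917 × 125%/3⌋ = $75,382; SL = ⌊$138,017/2⌋ = $69,008 → take DB $75,382. Book value $105,535.

$75,382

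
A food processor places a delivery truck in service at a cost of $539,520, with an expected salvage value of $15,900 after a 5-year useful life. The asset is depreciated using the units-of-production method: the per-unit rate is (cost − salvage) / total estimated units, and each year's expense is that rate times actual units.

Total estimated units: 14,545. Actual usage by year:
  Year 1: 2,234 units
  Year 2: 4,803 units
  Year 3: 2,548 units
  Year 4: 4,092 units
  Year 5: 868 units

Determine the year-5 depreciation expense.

Depreciable base = $539,520 − $15,900 = $523,620.
Rate = $523,620 / 14,545 units = $36 per unit.
Year 1: 2,234 × $36 = $80,424. Book value $459,096.
Year 2: 4,803 × $36 = $172,908. Book value $286,188.
Year 3: 2,548 × $36 = $91,728. Book value $194,460.
Year 4: 4,092 × $36 = $147,312. Book value $47,148.
Year 5: 868 × $36 = $31,248. Book value $15,900.

$31,248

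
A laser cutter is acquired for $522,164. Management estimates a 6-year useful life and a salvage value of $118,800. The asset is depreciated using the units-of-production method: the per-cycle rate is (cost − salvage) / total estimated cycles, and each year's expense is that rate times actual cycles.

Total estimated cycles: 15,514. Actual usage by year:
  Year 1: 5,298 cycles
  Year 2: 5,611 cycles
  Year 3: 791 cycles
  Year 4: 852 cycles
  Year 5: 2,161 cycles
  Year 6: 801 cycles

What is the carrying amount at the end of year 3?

Depreciable base = $522,164 − $118,800 = $403,364.
Rate = $403,364 / 15,514 cycles = $26 per cycle.
Year 1: 5,298 × $26 = $137,748. Book value $384,416.
Year 2: 5,611 × $26 = $145,886. Book value $238,530.
Year 3: 791 × $26 = $20,566. Book value $217,964.

$217,964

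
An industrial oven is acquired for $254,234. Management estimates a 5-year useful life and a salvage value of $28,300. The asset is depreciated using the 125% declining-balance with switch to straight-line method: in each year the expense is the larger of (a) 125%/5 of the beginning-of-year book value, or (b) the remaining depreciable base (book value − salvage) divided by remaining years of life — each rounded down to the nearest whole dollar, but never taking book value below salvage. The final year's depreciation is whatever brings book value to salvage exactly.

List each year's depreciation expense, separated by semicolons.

$63,558; $47,669; $38,235; $38,236; $38,236

Depreciable base = $254,234 − $28,300 = $225,934.
Year 1: DB = ⌊$254,234 × 125%/5⌋ = $63,558; SL = ⌊$225,934/5⌋ = $45,186 → take DB $63,558. Book value $190,676.
Year 2: DB = ⌊$190,676 × 125%/5⌋ = $47,669; SL = ⌊$162,376/4⌋ = $40,594 → take DB $47,669. Book value $143,007.
Year 3: DB = ⌊$143,007 × 125%/5⌋ = $35,751; SL = ⌊$114,707/3⌋ = $38,235 → take SL $38,235. Book value $104,772.
Year 4: DB = ⌊$104,772 × 125%/5⌋ = $26,193; SL = ⌊$76,472/2⌋ = $38,236 → take SL $38,236. Book value $66,536.
Year 5 (final): $66,536 − $28,300 = $38,236. Book value $28,300.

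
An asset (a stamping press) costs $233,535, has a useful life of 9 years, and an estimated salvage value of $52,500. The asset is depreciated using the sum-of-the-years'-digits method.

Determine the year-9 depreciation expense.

$4,023

Depreciable base = $233,535 − $52,500 = $181,035.
Sum of the years' digits = 9+8+7+6+5+4+3+2+1 = 45.
Year 1: $181,035 × 9/45 = $36,207. Book value $197,328.
Year 2: $181,035 × 8/45 = $32,184. Book value $165,144.
Year 3: $181,035 × 7/45 = $28,161. Book value $136,983.
Year 4: $181,035 × 6/45 = $24,138. Book value $112,845.
Year 5: $181,035 × 5/45 = $20,115. Book value $92,730.
Year 6: $181,035 × 4/45 = $16,092. Book value $76,638.
Year 7: $181,035 × 3/45 = $12,069. Book value $64,569.
Year 8: $181,035 × 2/45 = $8,046. Book value $56,523.
Year 9: $181,035 × 1/45 = $4,023. Book value $52,500.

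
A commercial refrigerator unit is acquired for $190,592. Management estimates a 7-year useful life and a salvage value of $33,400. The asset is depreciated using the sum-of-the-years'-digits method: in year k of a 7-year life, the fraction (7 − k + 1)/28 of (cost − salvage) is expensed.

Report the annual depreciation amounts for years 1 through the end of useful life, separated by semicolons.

$39,298; $33,684; $28,070; $22,456; $16,842; $11,228; $5,614

Depreciable base = $190,592 − $33,400 = $157,192.
Sum of the years' digits = 7+6+5+4+3+2+1 = 28.
Year 1: $157,192 × 7/28 = $39,298. Book value $151,294.
Year 2: $157,192 × 6/28 = $33,684. Book value $117,610.
Year 3: $157,192 × 5/28 = $28,070. Book value $89,540.
Year 4: $157,192 × 4/28 = $22,456. Book value $67,084.
Year 5: $157,192 × 3/28 = $16,842. Book value $50,242.
Year 6: $157,192 × 2/28 = $11,228. Book value $39,014.
Year 7: $157,192 × 1/28 = $5,614. Book value $33,400.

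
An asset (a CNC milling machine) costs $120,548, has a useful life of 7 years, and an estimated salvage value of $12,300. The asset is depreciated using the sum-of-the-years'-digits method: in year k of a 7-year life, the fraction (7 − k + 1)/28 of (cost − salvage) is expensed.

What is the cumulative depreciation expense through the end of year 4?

$85,052

Depreciable base = $120,548 − $12,300 = $108,248.
Sum of the years' digits = 7+6+5+4+3+2+1 = 28.
Year 1: $108,248 × 7/28 = $27,062. Book value $93,486.
Year 2: $108,248 × 6/28 = $23,196. Book value $70,290.
Year 3: $108,248 × 5/28 = $19,330. Book value $50,960.
Year 4: $108,248 × 4/28 = $15,464. Book value $35,496.
Accumulated through year 4 = $120,548 − $35,496 = $85,052.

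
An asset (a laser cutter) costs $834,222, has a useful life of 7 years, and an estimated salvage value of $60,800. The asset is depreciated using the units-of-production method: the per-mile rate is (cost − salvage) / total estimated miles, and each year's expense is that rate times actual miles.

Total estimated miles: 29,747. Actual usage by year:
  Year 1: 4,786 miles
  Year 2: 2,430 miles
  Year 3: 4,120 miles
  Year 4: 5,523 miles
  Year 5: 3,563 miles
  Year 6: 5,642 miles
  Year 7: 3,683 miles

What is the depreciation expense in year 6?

Depreciable base = $834,222 − $60,800 = $773,422.
Rate = $773,422 / 29,747 miles = $26 per mile.
Year 1: 4,786 × $26 = $124,436. Book value $709,786.
Year 2: 2,430 × $26 = $63,180. Book value $646,606.
Year 3: 4,120 × $26 = $107,120. Book value $539,486.
Year 4: 5,523 × $26 = $143,598. Book value $395,888.
Year 5: 3,563 × $26 = $92,638. Book value $303,250.
Year 6: 5,642 × $26 = $146,692. Book value $156,558.

$146,692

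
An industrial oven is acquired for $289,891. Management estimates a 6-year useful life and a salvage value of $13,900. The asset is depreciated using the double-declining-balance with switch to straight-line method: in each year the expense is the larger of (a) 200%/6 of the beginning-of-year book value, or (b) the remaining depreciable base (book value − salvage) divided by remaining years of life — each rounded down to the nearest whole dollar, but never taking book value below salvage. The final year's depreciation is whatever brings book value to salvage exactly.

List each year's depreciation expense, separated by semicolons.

$96,630; $64,420; $42,947; $28,631; $21,681; $21,682

Depreciable base = $289,891 − $13,900 = $275,991.
Year 1: DB = ⌊$289,891 × 200%/6⌋ = $96,630; SL = ⌊$275,991/6⌋ = $45,998 → take DB $96,630. Book value $193,261.
Year 2: DB = ⌊$193,261 × 200%/6⌋ = $64,420; SL = ⌊$179,361/5⌋ = $35,872 → take DB $64,420. Book value $128,841.
Year 3: DB = ⌊$128,841 × 200%/6⌋ = $42,947; SL = ⌊$114,941/4⌋ = $28,735 → take DB $42,947. Book value $85,894.
Year 4: DB = ⌊$85,894 × 200%/6⌋ = $28,631; SL = ⌊$71,994/3⌋ = $23,998 → take DB $28,631. Book value $57,263.
Year 5: DB = ⌊$57,263 × 200%/6⌋ = $19,087; SL = ⌊$43,363/2⌋ = $21,681 → take SL $21,681. Book value $35,582.
Year 6 (final): $35,582 − $13,900 = $21,682. Book value $13,900.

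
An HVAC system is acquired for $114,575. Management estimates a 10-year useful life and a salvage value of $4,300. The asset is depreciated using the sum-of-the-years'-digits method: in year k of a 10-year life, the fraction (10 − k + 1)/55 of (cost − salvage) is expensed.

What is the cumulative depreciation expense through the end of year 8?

$104,260

Depreciable base = $114,575 − $4,300 = $110,275.
Sum of the years' digits = 10+9+8+7+6+5+4+3+2+1 = 55.
Year 1: $110,275 × 10/55 = $20,050. Book value $94,525.
Year 2: $110,275 × 9/55 = $18,045. Book value $76,480.
Year 3: $110,275 × 8/55 = $16,040. Book value $60,440.
Year 4: $110,275 × 7/55 = $14,035. Book value $46,405.
Year 5: $110,275 × 6/55 = $12,030. Book value $34,375.
Year 6: $110,275 × 5/55 = $10,025. Book value $24,350.
Year 7: $110,275 × 4/55 = $8,020. Book value $16,330.
Year 8: $110,275 × 3/55 = $6,015. Book value $10,315.
Accumulated through year 8 = $114,575 − $10,315 = $104,260.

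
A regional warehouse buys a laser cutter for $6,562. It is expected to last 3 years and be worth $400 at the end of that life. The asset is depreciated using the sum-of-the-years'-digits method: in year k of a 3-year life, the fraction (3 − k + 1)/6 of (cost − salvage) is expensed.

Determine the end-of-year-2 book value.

Depreciable base = $6,562 − $400 = $6,162.
Sum of the years' digits = 3+2+1 = 6.
Year 1: $6,162 × 3/6 = $3,081. Book value $3,481.
Year 2: $6,162 × 2/6 = $2,054. Book value $1,427.

$1,427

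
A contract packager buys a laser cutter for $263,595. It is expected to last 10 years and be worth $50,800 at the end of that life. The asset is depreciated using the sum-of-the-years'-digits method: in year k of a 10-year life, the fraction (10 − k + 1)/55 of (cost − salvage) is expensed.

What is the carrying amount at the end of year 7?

$74,014

Depreciable base = $263,595 − $50,800 = $212,795.
Sum of the years' digits = 10+9+8+7+6+5+4+3+2+1 = 55.
Year 1: $212,795 × 10/55 = $38,690. Book value $224,905.
Year 2: $212,795 × 9/55 = $34,821. Book value $190,084.
Year 3: $212,795 × 8/55 = $30,952. Book value $159,132.
Year 4: $212,795 × 7/55 = $27,083. Book value $132,049.
Year 5: $212,795 × 6/55 = $23,214. Book value $108,835.
Year 6: $212,795 × 5/55 = $19,345. Book value $89,490.
Year 7: $212,795 × 4/55 = $15,476. Book value $74,014.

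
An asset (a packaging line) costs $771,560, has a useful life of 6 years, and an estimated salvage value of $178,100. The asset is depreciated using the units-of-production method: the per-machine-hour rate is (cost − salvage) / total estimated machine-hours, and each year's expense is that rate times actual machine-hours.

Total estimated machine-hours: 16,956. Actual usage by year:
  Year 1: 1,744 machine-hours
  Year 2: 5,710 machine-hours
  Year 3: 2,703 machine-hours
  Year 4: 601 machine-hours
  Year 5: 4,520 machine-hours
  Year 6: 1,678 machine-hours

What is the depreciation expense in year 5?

Depreciable base = $771,560 − $178,100 = $593,460.
Rate = $593,460 / 16,956 machine-hours = $35 per machine-hour.
Year 1: 1,744 × $35 = $61,040. Book value $710,520.
Year 2: 5,710 × $35 = $199,850. Book value $510,670.
Year 3: 2,703 × $35 = $94,605. Book value $416,065.
Year 4: 601 × $35 = $21,035. Book value $395,030.
Year 5: 4,520 × $35 = $158,200. Book value $236,830.

$158,200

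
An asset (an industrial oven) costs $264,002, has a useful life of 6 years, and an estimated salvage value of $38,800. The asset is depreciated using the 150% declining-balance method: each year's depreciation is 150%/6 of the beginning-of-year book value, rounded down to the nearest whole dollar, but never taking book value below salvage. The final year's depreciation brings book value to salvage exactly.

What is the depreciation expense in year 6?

Depreciable base = $264,002 − $38,800 = $225,202.
Year 1: ⌊$264,002 × 150%/6⌋ = $66,000. Book value $198,002.
Year 2: ⌊$198,002 × 150%/6⌋ = $49,500. Book value $148,502.
Year 3: ⌊$148,502 × 150%/6⌋ = $37,125. Book value $111,377.
Year 4: ⌊$111,377 × 150%/6⌋ = $27,844. Book value $83,533.
Year 5: ⌊$83,533 × 150%/6⌋ = $20,883. Book value $62,650.
Year 6 (final): $62,650 − $38,800 = $23,850. Book value $38,800.

$23,850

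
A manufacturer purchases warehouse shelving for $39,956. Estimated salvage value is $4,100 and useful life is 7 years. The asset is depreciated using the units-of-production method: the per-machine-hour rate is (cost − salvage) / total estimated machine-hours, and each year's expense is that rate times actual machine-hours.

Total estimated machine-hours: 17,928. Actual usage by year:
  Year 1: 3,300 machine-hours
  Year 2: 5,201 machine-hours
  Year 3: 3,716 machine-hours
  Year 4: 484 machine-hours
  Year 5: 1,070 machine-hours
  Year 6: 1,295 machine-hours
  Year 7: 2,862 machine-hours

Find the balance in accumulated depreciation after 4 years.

$25,402

Depreciable base = $39,956 − $4,100 = $35,856.
Rate = $35,856 / 17,928 machine-hours = $2 per machine-hour.
Year 1: 3,300 × $2 = $6,600. Book value $33,356.
Year 2: 5,201 × $2 = $10,402. Book value $22,954.
Year 3: 3,716 × $2 = $7,432. Book value $15,522.
Year 4: 484 × $2 = $968. Book value $14,554.
Accumulated through year 4 = $39,956 − $14,554 = $25,402.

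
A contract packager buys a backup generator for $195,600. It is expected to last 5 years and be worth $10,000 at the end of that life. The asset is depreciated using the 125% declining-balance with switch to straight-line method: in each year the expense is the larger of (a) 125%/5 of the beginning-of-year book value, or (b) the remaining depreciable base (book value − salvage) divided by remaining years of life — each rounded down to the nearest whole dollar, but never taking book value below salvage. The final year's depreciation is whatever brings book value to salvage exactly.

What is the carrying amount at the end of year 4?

$43,342

Depreciable base = $195,600 − $10,000 = $185,600.
Year 1: DB = ⌊$195,600 × 125%/5⌋ = $48,900; SL = ⌊$185,600/5⌋ = $37,120 → take DB $48,900. Book value $146,700.
Year 2: DB = ⌊$146,700 × 125%/5⌋ = $36,675; SL = ⌊$136,700/4⌋ = $34,175 → take DB $36,675. Book value $110,025.
Year 3: DB = ⌊$110,025 × 125%/5⌋ = $27,506; SL = ⌊$100,025/3⌋ = $33,341 → take SL $33,341. Book value $76,684.
Year 4: DB = ⌊$76,684 × 125%/5⌋ = $19,171; SL = ⌊$66,684/2⌋ = $33,342 → take SL $33,342. Book value $43,342.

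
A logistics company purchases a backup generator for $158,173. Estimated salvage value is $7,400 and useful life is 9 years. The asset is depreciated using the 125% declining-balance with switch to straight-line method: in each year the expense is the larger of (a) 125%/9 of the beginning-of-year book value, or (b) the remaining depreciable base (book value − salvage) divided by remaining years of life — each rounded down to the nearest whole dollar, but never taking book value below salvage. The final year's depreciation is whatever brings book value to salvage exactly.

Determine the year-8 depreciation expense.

$15,600

Depreciable base = $158,173 − $7,400 = $150,773.
Year 1: DB = ⌊$158,173 × 125%/9⌋ = $21,968; SL = ⌊$150,773/9⌋ = $16,752 → take DB $21,968. Book value $136,205.
Year 2: DB = ⌊$136,205 × 125%/9⌋ = $18,917; SL = ⌊$128,805/8⌋ = $16,100 → take DB $18,917. Book value $117,288.
Year 3: DB = ⌊$117,288 × 125%/9⌋ = $16,290; SL = ⌊$109,888/7⌋ = $15,698 → take DB $16,290. Book value $100,998.
Year 4: DB = ⌊$100,998 × 125%/9⌋ = $14,027; SL = ⌊$93,598/6⌋ = $15,599 → take SL $15,599. Book value $85,399.
Year 5: DB = ⌊$85,399 × 125%/9⌋ = $11,860; SL = ⌊$77,999/5⌋ = $15,599 → take SL $15,599. Book value $69,800.
Year 6: DB = ⌊$69,800 × 125%/9⌋ = $9,694; SL = ⌊$62,400/4⌋ = $15,600 → take SL $15,600. Book value $54,200.
Year 7: DB = ⌊$54,200 × 125%/9⌋ = $7,527; SL = ⌊$46,800/3⌋ = $15,600 → take SL $15,600. Book value $38,600.
Year 8: DB = ⌊$38,600 × 125%/9⌋ = $5,361; SL = ⌊$31,200/2⌋ = $15,600 → take SL $15,600. Book value $23,000.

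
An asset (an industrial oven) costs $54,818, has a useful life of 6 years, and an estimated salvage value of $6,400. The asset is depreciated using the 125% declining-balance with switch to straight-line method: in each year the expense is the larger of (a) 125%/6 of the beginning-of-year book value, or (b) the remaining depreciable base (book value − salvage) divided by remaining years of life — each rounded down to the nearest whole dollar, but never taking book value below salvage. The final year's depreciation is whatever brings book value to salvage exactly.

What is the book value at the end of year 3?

Depreciable base = $54,818 − $6,400 = $48,418.
Year 1: DB = ⌊$54,818 × 125%/6⌋ = $11,420; SL = ⌊$48,418/6⌋ = $8,069 → take DB $11,420. Book value $43,398.
Year 2: DB = ⌊$43,398 × 125%/6⌋ = $9,041; SL = ⌊$36,998/5⌋ = $7,399 → take DB $9,041. Book value $34,357.
Year 3: DB = ⌊$34,357 × 125%/6⌋ = $7,157; SL = ⌊$27,957/4⌋ = $6,989 → take DB $7,157. Book value $27,200.

$27,200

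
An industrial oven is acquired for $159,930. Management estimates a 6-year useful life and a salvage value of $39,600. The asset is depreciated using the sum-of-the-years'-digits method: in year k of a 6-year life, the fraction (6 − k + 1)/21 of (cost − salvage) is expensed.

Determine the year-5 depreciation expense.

$11,460

Depreciable base = $159,930 − $39,600 = $120,330.
Sum of the years' digits = 6+5+4+3+2+1 = 21.
Year 1: $120,330 × 6/21 = $34,380. Book value $125,550.
Year 2: $120,330 × 5/21 = $28,650. Book value $96,900.
Year 3: $120,330 × 4/21 = $22,920. Book value $73,980.
Year 4: $120,330 × 3/21 = $17,190. Book value $56,790.
Year 5: $120,330 × 2/21 = $11,460. Book value $45,330.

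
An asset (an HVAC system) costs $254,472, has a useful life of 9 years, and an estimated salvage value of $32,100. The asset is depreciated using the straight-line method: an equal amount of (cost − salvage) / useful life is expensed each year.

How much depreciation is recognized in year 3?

Depreciable base = $254,472 − $32,100 = $222,372.
Annual expense = $222,372 / 9 = $24,708.

$24,708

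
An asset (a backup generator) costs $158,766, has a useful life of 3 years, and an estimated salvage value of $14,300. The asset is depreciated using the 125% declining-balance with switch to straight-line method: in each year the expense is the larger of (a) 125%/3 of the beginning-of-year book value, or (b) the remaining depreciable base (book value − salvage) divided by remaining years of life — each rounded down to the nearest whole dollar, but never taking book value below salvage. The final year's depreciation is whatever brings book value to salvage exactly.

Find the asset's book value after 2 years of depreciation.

$53,457

Depreciable base = $158,766 − $14,300 = $144,466.
Year 1: DB = ⌊$158,766 × 125%/3⌋ = $66,152; SL = ⌊$144,466/3⌋ = $48,155 → take DB $66,152. Book value $92,614.
Year 2: DB = ⌊$92,614 × 125%/3⌋ = $38,589; SL = ⌊$78,314/2⌋ = $39,157 → take SL $39,157. Book value $53,457.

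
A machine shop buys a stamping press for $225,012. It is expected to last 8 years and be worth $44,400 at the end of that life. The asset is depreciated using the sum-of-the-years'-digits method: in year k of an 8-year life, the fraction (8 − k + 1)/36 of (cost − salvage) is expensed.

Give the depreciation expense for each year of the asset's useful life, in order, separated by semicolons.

$40,136; $35,119; $30,102; $25,085; $20,068; $15,051; $10,034; $5,017

Depreciable base = $225,012 − $44,400 = $180,612.
Sum of the years' digits = 8+7+6+5+4+3+2+1 = 36.
Year 1: $180,612 × 8/36 = $40,136. Book value $184,876.
Year 2: $180,612 × 7/36 = $35,119. Book value $149,757.
Year 3: $180,612 × 6/36 = $30,102. Book value $119,655.
Year 4: $180,612 × 5/36 = $25,085. Book value $94,570.
Year 5: $180,612 × 4/36 = $20,068. Book value $74,502.
Year 6: $180,612 × 3/36 = $15,051. Book value $59,451.
Year 7: $180,612 × 2/36 = $10,034. Book value $49,417.
Year 8: $180,612 × 1/36 = $5,017. Book value $44,400.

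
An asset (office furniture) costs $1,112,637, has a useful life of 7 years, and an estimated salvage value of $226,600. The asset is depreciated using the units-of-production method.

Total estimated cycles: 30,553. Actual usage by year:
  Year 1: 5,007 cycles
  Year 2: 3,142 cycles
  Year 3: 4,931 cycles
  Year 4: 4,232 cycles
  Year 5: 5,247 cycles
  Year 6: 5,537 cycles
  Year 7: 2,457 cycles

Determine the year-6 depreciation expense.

Depreciable base = $1,112,637 − $226,600 = $886,037.
Rate = $886,037 / 30,553 cycles = $29 per cycle.
Year 1: 5,007 × $29 = $145,203. Book value $967,434.
Year 2: 3,142 × $29 = $91,118. Book value $876,316.
Year 3: 4,931 × $29 = $142,999. Book value $733,317.
Year 4: 4,232 × $29 = $122,728. Book value $610,589.
Year 5: 5,247 × $29 = $152,163. Book value $458,426.
Year 6: 5,537 × $29 = $160,573. Book value $297,853.

$160,573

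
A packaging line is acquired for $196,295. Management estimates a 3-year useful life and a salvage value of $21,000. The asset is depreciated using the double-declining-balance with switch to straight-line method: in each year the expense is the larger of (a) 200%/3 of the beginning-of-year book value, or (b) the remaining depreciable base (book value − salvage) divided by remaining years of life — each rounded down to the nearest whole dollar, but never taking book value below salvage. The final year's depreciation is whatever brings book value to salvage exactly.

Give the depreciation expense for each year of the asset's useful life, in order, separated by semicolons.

Depreciable base = $196,295 − $21,000 = $175,295.
Year 1: DB = ⌊$196,295 × 200%/3⌋ = $130,863; SL = ⌊$175,295/3⌋ = $58,431 → take DB $130,863. Book value $65,432.
Year 2: DB = ⌊$65,432 × 200%/3⌋ = $43,621; SL = ⌊$44,432/2⌋ = $22,216 → take DB $43,621. Book value $21,811.
Year 3 (final): $21,811 − $21,000 = $811. Book value $21,000.

$130,863; $43,621; $811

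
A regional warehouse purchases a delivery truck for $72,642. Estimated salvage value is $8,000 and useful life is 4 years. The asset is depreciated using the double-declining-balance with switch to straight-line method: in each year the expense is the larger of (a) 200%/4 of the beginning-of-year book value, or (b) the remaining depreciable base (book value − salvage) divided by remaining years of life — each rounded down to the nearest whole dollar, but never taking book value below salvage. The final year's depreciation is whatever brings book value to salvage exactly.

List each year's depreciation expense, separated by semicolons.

$36,321; $18,160; $9,080; $1,081

Depreciable base = $72,642 − $8,000 = $64,642.
Year 1: DB = ⌊$72,642 × 200%/4⌋ = $36,321; SL = ⌊$64,642/4⌋ = $16,160 → take DB $36,321. Book value $36,321.
Year 2: DB = ⌊$36,321 × 200%/4⌋ = $18,160; SL = ⌊$28,321/3⌋ = $9,440 → take DB $18,160. Book value $18,161.
Year 3: DB = ⌊$18,161 × 200%/4⌋ = $9,080; SL = ⌊$10,161/2⌋ = $5,080 → take DB $9,080. Book value $9,081.
Year 4 (final): $9,081 − $8,000 = $1,081. Book value $8,000.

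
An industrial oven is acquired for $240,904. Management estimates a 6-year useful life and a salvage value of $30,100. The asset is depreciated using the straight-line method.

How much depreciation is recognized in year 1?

Depreciable base = $240,904 − $30,100 = $210,804.
Annual expense = $210,804 / 6 = $35,134.

$35,134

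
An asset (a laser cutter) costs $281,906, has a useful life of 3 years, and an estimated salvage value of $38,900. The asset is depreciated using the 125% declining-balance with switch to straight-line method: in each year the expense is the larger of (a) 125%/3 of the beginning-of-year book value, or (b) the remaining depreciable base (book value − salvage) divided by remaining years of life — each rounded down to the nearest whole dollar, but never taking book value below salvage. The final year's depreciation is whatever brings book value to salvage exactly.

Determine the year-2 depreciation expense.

Depreciable base = $281,906 − $38,900 = $243,006.
Year 1: DB = ⌊$281,906 × 125%/3⌋ = $117,460; SL = ⌊$243,006/3⌋ = $81,002 → take DB $117,460. Book value $164,446.
Year 2: DB = ⌊$164,446 × 125%/3⌋ = $68,519; SL = ⌊$125,546/2⌋ = $62,773 → take DB $68,519. Book value $95,927.

$68,519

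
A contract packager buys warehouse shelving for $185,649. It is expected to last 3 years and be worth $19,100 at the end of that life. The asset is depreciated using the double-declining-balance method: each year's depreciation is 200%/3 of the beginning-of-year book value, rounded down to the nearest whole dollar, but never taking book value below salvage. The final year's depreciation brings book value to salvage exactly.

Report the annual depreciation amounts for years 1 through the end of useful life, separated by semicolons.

$123,766; $41,255; $1,528

Depreciable base = $185,649 − $19,100 = $166,549.
Year 1: ⌊$185,649 × 200%/3⌋ = $123,766. Book value $61,883.
Year 2: ⌊$61,883 × 200%/3⌋ = $41,255. Book value $20,628.
Year 3 (final): $20,628 − $19,100 = $1,528. Book value $19,100.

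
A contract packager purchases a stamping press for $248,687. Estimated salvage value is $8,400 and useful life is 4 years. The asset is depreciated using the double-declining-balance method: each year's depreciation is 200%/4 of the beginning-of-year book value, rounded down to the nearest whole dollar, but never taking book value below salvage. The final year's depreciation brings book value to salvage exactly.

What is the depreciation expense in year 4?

Depreciable base = $248,687 − $8,400 = $240,287.
Year 1: ⌊$248,687 × 200%/4⌋ = $124,343. Book value $124,344.
Year 2: ⌊$124,344 × 200%/4⌋ = $62,172. Book value $62,172.
Year 3: ⌊$62,172 × 200%/4⌋ = $31,086. Book value $31,086.
Year 4 (final): $31,086 − $8,400 = $22,686. Book value $8,400.

$22,686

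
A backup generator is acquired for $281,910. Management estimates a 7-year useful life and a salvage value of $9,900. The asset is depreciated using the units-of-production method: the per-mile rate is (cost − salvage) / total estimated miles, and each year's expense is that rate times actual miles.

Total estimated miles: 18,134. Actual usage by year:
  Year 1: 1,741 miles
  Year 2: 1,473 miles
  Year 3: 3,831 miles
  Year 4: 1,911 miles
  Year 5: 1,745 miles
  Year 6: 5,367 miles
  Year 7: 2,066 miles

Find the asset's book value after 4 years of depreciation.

$147,570

Depreciable base = $281,910 − $9,900 = $272,010.
Rate = $272,010 / 18,134 miles = $15 per mile.
Year 1: 1,741 × $15 = $26,115. Book value $255,795.
Year 2: 1,473 × $15 = $22,095. Book value $233,700.
Year 3: 3,831 × $15 = $57,465. Book value $176,235.
Year 4: 1,911 × $15 = $28,665. Book value $147,570.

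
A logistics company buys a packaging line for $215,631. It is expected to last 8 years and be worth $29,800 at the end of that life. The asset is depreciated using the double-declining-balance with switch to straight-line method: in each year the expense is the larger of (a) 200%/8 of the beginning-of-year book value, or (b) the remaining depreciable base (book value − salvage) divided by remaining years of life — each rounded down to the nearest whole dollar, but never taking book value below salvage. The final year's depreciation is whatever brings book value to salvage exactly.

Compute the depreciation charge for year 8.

Depreciable base = $215,631 − $29,800 = $185,831.
Year 1: DB = ⌊$215,631 × 200%/8⌋ = $53,907; SL = ⌊$185,831/8⌋ = $23,228 → take DB $53,907. Book value $161,724.
Year 2: DB = ⌊$161,724 × 200%/8⌋ = $40,431; SL = ⌊$131,924/7⌋ = $18,846 → take DB $40,431. Book value $121,293.
Year 3: DB = ⌊$121,293 × 200%/8⌋ = $30,323; SL = ⌊$91,493/6⌋ = $15,248 → take DB $30,323. Book value $90,970.
Year 4: DB = ⌊$90,970 × 200%/8⌋ = $22,742; SL = ⌊$61,170/5⌋ = $12,234 → take DB $22,742. Book value $68,228.
Year 5: DB = ⌊$68,228 × 200%/8⌋ = $17,057; SL = ⌊$38,428/4⌋ = $9,607 → take DB $17,057. Book value $51,171.
Year 6: DB = ⌊$51,171 × 200%/8⌋ = $12,792; SL = ⌊$21,371/3⌋ = $7,123 → take DB $12,792. Book value $38,379.
Year 7: DB = ⌊$38,379 × 200%/8⌋ = $9,594; SL = ⌊$8,579/2⌋ = $4,289 → take DB $9,594, capped at $8,579. Book value $29,800.
Year 8 (final): $29,800 − $29,800 = $0. Book value $29,800.

$0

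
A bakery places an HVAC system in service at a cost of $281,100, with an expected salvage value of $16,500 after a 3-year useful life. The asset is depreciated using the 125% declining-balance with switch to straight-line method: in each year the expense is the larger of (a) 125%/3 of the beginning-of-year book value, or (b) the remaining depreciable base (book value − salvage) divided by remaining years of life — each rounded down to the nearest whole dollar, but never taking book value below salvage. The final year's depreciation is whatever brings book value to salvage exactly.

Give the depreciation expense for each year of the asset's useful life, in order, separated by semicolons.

Depreciable base = $281,100 − $16,500 = $264,600.
Year 1: DB = ⌊$281,100 × 125%/3⌋ = $117,125; SL = ⌊$264,600/3⌋ = $88,200 → take DB $117,125. Book value $163,975.
Year 2: DB = ⌊$163,975 × 125%/3⌋ = $68,322; SL = ⌊$147,475/2⌋ = $73,737 → take SL $73,737. Book value $90,238.
Year 3 (final): $90,238 − $16,500 = $73,738. Book value $16,500.

$117,125; $73,737; $73,738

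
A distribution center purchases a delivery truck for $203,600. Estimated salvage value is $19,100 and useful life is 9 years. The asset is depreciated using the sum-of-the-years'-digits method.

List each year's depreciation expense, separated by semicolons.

Depreciable base = $203,600 − $19,100 = $184,500.
Sum of the years' digits = 9+8+7+6+5+4+3+2+1 = 45.
Year 1: $184,500 × 9/45 = $36,900. Book value $166,700.
Year 2: $184,500 × 8/45 = $32,800. Book value $133,900.
Year 3: $184,500 × 7/45 = $28,700. Book value $105,200.
Year 4: $184,500 × 6/45 = $24,600. Book value $80,600.
Year 5: $184,500 × 5/45 = $20,500. Book value $60,100.
Year 6: $184,500 × 4/45 = $16,400. Book value $43,700.
Year 7: $184,500 × 3/45 = $12,300. Book value $31,400.
Year 8: $184,500 × 2/45 = $8,200. Book value $23,200.
Year 9: $184,500 × 1/45 = $4,100. Book value $19,100.

$36,900; $32,800; $28,700; $24,600; $20,500; $16,400; $12,300; $8,200; $4,100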